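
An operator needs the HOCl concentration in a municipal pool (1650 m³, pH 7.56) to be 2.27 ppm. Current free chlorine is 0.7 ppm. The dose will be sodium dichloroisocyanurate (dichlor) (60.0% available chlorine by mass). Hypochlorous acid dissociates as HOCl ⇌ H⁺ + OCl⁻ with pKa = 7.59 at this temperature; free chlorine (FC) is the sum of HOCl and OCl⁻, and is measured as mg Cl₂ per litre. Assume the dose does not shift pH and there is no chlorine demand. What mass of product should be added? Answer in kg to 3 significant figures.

10.1 kg

Volume: 1650 m³ = 1,650,000 L.
[OCl⁻]/[HOCl] = 10^(pH − pKa) = 10^(7.56 − 7.59) = 0.9333; fraction as HOCl = 1/(1 + 0.9333) = 0.5173.
Free chlorine required for 2.27 ppm HOCl: 2.27 / 0.5173 = 4.388 ppm.
FC to add: 4.388 − 0.7 = 3.688 mg/L as Cl₂.
Cl₂ equivalent: 3.688 mg/L × 1,650,000 L = 6086 g.
Product at 60.0% available Cl: 6086 / 0.6 = 10,140 g.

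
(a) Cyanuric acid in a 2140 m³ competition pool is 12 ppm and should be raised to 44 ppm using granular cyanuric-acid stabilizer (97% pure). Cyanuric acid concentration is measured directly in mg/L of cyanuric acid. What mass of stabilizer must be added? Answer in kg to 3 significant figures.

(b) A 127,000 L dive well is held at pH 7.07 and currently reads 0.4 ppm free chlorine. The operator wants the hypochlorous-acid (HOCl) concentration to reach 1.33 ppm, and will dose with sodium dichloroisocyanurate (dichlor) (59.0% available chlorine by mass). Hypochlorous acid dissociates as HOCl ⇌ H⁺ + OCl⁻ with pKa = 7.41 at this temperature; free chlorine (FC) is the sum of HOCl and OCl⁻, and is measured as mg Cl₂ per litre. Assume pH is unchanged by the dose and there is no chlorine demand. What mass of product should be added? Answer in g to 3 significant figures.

(a) Volume: 2140 m³ = 2,140,000 L.
(a) CYA to add: (44 − 12) = 32 mg/L × 2,140,000 L = 68,480 g cyanuric acid.
(a) At 97% purity: 68,480 / 0.97 = 70,600 g product.

(b) [OCl⁻]/[HOCl] = 10^(pH − pKa) = 10^(7.07 − 7.41) = 0.4571; fraction as HOCl = 1/(1 + 0.4571) = 0.6863.
(b) Free chlorine required for 1.33 ppm HOCl: 1.33 / 0.6863 = 1.938 ppm.
(b) FC to add: 1.938 − 0.4 = 1.538 mg/L as Cl₂.
(b) Cl₂ equivalent: 1.538 mg/L × 127,000 L = 195.3 g.
(b) Product at 59.0% available Cl: 195.3 / 0.59 = 331 g.

(a) 70.6 kg; (b) 331 g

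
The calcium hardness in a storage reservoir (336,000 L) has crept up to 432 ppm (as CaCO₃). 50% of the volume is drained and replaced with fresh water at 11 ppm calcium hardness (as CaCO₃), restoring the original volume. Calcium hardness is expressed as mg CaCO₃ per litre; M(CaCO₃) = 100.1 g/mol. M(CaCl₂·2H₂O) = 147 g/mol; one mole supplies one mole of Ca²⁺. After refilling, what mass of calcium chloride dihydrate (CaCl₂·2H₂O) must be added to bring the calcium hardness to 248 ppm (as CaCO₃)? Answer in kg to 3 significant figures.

After draining 50% and refilling: 432 × 0.50 + 11 × 0.50 = 221.5 ppm.
Deficit to target: 248 − 221.5 = 26.5 mg/L.
As CaCO₃: 26.5 mg/L × 336,000 L = 8904 g; ÷ 100.1 = 88.95 mol Ca²⁺.
Mass: 88.95 × 147 = 13,080 g.

13.1 kg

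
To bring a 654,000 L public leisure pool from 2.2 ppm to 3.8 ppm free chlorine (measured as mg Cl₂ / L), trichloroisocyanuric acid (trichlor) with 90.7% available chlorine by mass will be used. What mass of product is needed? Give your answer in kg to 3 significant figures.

1.15 kg

Chlorine deficit: 3.8 − 2.2 = 1.6 ppm = 1.6 mg/L as Cl₂.
Cl₂ equivalent needed: 1.6 mg/L × 654,000 L = 1,046,000 mg = 1046 g.
Product at 90.7% available chlorine: 1046 / 0.907 = 1154 g.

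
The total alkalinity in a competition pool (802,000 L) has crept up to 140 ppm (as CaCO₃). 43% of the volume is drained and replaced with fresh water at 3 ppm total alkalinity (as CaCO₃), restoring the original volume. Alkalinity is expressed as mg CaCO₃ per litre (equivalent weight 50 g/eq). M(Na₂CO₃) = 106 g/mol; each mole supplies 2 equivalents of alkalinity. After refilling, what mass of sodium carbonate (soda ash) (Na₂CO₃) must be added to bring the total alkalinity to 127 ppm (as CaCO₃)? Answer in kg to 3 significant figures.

After draining 43% and refilling: 140 × 0.57 + 3 × 0.43 = 81.09 ppm.
Deficit to target: 127 − 81.09 = 45.91 mg/L.
As CaCO₃: 45.91 mg/L × 802,000 L = 36,820 g; ÷ 50 g/eq ÷ 2 = 368.2 mol Na₂CO₃.
Mass: 368.2 × 106 = 39,030 g.

39.0 kg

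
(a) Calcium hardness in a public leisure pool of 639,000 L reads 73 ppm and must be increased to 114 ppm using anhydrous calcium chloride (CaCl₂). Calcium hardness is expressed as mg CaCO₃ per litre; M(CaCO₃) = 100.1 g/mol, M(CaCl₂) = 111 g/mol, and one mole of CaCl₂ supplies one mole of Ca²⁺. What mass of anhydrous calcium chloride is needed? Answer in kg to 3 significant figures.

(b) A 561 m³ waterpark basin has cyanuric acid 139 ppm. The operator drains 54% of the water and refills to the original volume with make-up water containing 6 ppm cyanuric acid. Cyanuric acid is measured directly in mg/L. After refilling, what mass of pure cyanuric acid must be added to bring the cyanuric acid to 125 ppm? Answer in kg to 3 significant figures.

(a) 29.1 kg; (b) 32.4 kg

(a) Hardness to add: (114 − 73) = 41 mg/L as CaCO₃ × 639,000 L = 26,200 g as CaCO₃.
(a) Moles of Ca²⁺ (1 mol Ca²⁺ ≡ 1 mol CaCO₃): 26,200 / 100.1 g/mol = 261.7 mol.
(a) Mass of CaCl₂: 261.7 × 111 = 29,050 g.

(b) Volume: 561 m³ = 561,000 L.
(b) After draining 54% and refilling: 139 × 0.46 + 6 × 0.54 = 67.18 ppm.
(b) Deficit to target: 125 − 67.18 = 57.82 mg/L.
(b) Mass: 57.82 mg/L × 561,000 L = 32,440 g cyanuric acid.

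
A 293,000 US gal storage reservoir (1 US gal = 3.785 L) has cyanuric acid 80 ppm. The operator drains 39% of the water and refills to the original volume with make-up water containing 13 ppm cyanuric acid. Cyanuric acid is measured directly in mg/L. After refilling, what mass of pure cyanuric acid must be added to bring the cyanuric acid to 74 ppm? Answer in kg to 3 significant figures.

22.3 kg

Volume: 293,000 US gal × 3.785 L/gal = 1,109,005 L.
After draining 39% and refilling: 80 × 0.61 + 13 × 0.39 = 53.87 ppm.
Deficit to target: 74 − 53.87 = 20.13 mg/L.
Mass: 20.13 mg/L × 1,109,005 L = 22,320 g cyanuric acid.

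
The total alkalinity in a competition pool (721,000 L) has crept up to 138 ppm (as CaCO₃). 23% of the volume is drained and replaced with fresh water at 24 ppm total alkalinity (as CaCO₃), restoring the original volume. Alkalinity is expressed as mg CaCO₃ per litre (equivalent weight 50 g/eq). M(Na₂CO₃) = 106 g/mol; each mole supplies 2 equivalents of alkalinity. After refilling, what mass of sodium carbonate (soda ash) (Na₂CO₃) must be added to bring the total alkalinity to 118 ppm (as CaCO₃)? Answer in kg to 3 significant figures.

4.75 kg

After draining 23% and refilling: 138 × 0.77 + 24 × 0.23 = 111.78 ppm.
Deficit to target: 118 − 111.78 = 6.22 mg/L.
As CaCO₃: 6.22 mg/L × 721,000 L = 4485 g; ÷ 50 g/eq ÷ 2 = 44.85 mol Na₂CO₃.
Mass: 44.85 × 106 = 4754 g.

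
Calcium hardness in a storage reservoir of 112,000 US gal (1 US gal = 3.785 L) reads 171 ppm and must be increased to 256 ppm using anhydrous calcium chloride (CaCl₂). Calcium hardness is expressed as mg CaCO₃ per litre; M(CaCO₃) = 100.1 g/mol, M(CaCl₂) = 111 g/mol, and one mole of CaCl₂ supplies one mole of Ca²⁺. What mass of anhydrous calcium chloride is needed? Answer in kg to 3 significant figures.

40.0 kg

Volume: 112,000 US gal × 3.785 L/gal = 423,920 L.
Hardness to add: (256 − 171) = 85 mg/L as CaCO₃ × 423,920 L = 36,030 g as CaCO₃.
Moles of Ca²⁺ (1 mol Ca²⁺ ≡ 1 mol CaCO₃): 36,030 / 100.1 g/mol = 360 mol.
Mass of CaCl₂: 360 × 111 = 39,960 g.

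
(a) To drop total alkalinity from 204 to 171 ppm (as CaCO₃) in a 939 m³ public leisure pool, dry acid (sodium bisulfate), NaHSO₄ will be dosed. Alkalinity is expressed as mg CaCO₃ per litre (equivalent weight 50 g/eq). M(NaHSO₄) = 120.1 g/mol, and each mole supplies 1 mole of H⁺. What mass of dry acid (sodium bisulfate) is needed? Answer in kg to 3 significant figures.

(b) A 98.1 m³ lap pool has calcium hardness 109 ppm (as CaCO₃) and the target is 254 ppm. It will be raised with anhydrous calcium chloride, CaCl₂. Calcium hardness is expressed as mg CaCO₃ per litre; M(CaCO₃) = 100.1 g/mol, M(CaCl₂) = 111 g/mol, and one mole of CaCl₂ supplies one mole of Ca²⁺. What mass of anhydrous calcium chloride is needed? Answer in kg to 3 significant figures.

(a) 74.4 kg; (b) 15.8 kg

(a) Volume: 939 m³ = 939,000 L.
(a) Alkalinity to neutralize: (204 − 171) = 33 mg/L as CaCO₃ × 939,000 L = 30,990 g as CaCO₃.
(a) Equivalents of H⁺ required: 30,990 ÷ 50 g/eq = 619.7 eq = 619.7 mol NaHSO₄.
(a) Mass of NaHSO₄: 619.7 × 120.1 = 74,430 g.

(b) Volume: 98.1 m³ = 98,100 L.
(b) Hardness to add: (254 − 109) = 145 mg/L as CaCO₃ × 98,100 L = 14,220 g as CaCO₃.
(b) Moles of Ca²⁺ (1 mol Ca²⁺ ≡ 1 mol CaCO₃): 14,220 / 100.1 g/mol = 142.1 mol.
(b) Mass of CaCl₂: 142.1 × 111 = 15,770 g.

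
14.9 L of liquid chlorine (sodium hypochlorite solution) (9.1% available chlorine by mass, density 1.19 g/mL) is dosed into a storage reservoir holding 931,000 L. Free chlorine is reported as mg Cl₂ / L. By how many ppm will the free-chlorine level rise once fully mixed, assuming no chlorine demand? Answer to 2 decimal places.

Mass of solution: 14.9 L × 1000 mL/L × 1.19 g/mL = 17,730 g.
Available chlorine delivered: 17,730 g × 0.091 = 1614 g as Cl₂.
Concentration rise: 1614 g / 931,000 L = 1.733 mg/L = 1.73 ppm.

1.73 ppm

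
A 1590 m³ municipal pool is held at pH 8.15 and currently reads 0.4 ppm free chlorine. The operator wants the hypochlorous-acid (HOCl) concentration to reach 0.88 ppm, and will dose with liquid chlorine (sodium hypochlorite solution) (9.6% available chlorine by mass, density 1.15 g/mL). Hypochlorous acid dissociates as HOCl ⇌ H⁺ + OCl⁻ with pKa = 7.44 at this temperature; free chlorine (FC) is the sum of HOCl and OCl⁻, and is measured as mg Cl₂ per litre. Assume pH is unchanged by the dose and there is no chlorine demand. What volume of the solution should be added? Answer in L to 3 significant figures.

71.9 L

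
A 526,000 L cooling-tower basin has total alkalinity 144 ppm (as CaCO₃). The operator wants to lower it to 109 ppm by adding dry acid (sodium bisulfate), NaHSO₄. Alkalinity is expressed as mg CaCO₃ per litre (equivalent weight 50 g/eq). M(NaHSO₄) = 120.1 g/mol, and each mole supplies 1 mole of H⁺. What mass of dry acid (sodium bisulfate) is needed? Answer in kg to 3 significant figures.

Alkalinity to neutralize: (144 − 109) = 35 mg/L as CaCO₃ × 526,000 L = 18,410 g as CaCO₃.
Equivalents of H⁺ required: 18,410 ÷ 50 g/eq = 368.2 eq = 368.2 mol NaHSO₄.
Mass of NaHSO₄: 368.2 × 120.1 = 44,220 g.

44.2 kg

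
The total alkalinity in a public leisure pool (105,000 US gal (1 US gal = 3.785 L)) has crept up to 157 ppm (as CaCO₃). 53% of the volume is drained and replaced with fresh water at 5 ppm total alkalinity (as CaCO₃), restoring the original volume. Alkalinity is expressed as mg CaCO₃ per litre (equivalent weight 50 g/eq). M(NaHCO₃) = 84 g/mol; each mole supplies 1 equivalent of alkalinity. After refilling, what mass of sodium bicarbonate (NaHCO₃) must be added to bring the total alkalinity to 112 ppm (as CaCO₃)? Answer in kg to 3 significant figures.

Volume: 105,000 US gal × 3.785 L/gal = 397,425 L.
After draining 53% and refilling: 157 × 0.47 + 5 × 0.53 = 76.44 ppm.
Deficit to target: 112 − 76.44 = 35.56 mg/L.
As CaCO₃: 35.56 mg/L × 397,425 L = 14,130 g; ÷ 50 g/eq ÷ 1 = 282.6 mol NaHCO₃.
Mass: 282.6 × 84 = 23,740 g.

23.7 kg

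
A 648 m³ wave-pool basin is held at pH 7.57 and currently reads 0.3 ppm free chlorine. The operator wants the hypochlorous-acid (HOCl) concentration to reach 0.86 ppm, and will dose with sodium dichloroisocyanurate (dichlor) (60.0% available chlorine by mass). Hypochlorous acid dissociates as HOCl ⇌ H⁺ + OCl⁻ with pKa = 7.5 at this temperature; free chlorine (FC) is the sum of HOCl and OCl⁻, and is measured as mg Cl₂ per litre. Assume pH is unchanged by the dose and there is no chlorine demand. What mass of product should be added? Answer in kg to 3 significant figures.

1.70 kg

Volume: 648 m³ = 648,000 L.
[OCl⁻]/[HOCl] = 10^(pH − pKa) = 10^(7.57 − 7.5) = 1.175; fraction as HOCl = 1/(1 + 1.175) = 0.4598.
Free chlorine required for 0.86 ppm HOCl: 0.86 / 0.4598 = 1.87 ppm.
FC to add: 1.87 − 0.3 = 1.57 mg/L as Cl₂.
Cl₂ equivalent: 1.57 mg/L × 648,000 L = 1018 g.
Product at 60.0% available Cl: 1018 / 0.6 = 1696 g.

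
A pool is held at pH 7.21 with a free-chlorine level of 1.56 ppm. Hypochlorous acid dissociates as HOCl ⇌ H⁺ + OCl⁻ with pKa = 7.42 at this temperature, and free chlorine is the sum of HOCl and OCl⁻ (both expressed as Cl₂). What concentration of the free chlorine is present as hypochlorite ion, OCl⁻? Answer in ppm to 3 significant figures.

0.595 ppm

[OCl⁻]/[HOCl] = 10^(pH − pKa) = 10^(7.21 − 7.42) = 10^-0.21 = 0.6166.
Fraction as HOCl = 1 / (1 + 0.6166) = 0.6186.
OCl⁻ = (1 − 0.6186) × 1.56 ppm = 0.595 ppm.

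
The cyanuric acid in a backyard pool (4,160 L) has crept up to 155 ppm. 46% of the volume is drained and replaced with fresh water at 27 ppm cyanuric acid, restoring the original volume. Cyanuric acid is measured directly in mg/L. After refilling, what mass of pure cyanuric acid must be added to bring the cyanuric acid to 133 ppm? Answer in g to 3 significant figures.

After draining 46% and refilling: 155 × 0.54 + 27 × 0.46 = 96.12 ppm.
Deficit to target: 133 − 96.12 = 36.88 mg/L.
Mass: 36.88 mg/L × 4,160 L = 153.4 g cyanuric acid.

153 g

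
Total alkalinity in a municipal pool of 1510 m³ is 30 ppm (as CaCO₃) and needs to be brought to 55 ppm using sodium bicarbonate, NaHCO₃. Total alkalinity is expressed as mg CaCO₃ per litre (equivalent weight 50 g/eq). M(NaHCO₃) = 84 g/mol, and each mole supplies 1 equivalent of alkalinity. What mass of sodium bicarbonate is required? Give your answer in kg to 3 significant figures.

Volume: 1510 m³ = 1,510,000 L.
Alkalinity to add: (55 − 30) = 25 mg/L as CaCO₃ × 1,510,000 L = 37,750 g as CaCO₃.
Equivalents: 37,750 g ÷ 50 g/eq = 755 eq.
NaHCO₃ supplies 1 eq per mole → 755 mol.
Mass: 755 mol × 84 g/mol = 63,420 g.

63.4 kg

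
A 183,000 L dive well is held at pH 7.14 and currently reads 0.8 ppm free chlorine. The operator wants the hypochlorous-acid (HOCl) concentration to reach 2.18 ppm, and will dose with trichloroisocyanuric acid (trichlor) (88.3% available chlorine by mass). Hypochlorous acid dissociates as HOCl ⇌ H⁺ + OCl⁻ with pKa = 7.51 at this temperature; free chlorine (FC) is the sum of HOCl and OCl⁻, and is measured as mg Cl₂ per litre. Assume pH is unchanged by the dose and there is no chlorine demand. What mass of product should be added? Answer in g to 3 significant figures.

[OCl⁻]/[HOCl] = 10^(pH − pKa) = 10^(7.14 − 7.51) = 0.4266; fraction as HOCl = 1/(1 + 0.4266) = 0.701.
Free chlorine required for 2.18 ppm HOCl: 2.18 / 0.701 = 3.11 ppm.
FC to add: 3.11 − 0.8 = 2.31 mg/L as Cl₂.
Cl₂ equivalent: 2.31 mg/L × 183,000 L = 422.7 g.
Product at 88.3% available Cl: 422.7 / 0.883 = 478.7 g.

479 g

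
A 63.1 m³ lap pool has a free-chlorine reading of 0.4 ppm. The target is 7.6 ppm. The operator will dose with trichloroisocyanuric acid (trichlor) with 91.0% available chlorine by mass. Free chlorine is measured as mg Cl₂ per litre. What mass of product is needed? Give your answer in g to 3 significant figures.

Volume: 63.1 m³ = 63,100 L.
Chlorine deficit: 7.6 − 0.4 = 7.2 ppm = 7.2 mg/L as Cl₂.
Cl₂ equivalent needed: 7.2 mg/L × 63,100 L = 454,300 mg = 454.3 g.
Product at 91.0% available chlorine: 454.3 / 0.91 = 499.3 g.

499 g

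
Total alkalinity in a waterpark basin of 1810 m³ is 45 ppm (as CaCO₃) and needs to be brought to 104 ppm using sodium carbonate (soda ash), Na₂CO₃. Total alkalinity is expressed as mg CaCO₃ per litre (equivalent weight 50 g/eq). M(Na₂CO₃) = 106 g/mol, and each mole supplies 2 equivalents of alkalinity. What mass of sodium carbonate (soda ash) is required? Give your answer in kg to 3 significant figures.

Volume: 1810 m³ = 1,810,000 L.
Alkalinity to add: (104 − 45) = 59 mg/L as CaCO₃ × 1,810,000 L = 106,800 g as CaCO₃.
Equivalents: 106,800 g ÷ 50 g/eq = 2136 eq.
Each mole of Na₂CO₃ supplies 2 eq, so 2136 / 2 = 1068 mol.
Mass: 1068 mol × 106 g/mol = 113,200 g.

113 kg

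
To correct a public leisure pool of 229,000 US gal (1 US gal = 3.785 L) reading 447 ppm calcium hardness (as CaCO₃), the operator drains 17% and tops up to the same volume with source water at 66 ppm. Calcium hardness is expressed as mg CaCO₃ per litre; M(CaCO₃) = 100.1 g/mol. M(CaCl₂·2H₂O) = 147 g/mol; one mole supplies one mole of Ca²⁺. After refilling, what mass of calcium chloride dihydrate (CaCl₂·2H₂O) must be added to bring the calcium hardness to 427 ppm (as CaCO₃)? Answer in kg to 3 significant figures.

Volume: 229,000 US gal × 3.785 L/gal = 866,765 L.
After draining 17% and refilling: 447 × 0.83 + 66 × 0.17 = 382.23 ppm.
Deficit to target: 427 − 382.23 = 44.77 mg/L.
As CaCO₃: 44.77 mg/L × 866,765 L = 38,810 g; ÷ 100.1 = 387.7 mol Ca²⁺.
Mass: 387.7 × 147 = 56,990 g.

57.0 kg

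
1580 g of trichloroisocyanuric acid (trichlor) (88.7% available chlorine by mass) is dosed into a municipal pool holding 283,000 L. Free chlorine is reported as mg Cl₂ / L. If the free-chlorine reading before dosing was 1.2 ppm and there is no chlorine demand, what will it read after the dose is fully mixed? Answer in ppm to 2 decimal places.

Available chlorine delivered: 1580 g × 0.887 = 1401 g as Cl₂.
Concentration rise: 1401 g / 283,000 L = 4.952 mg/L = 4.95 ppm.
Final FC: 1.2 + 4.95 = 6.15 ppm.

6.15 ppm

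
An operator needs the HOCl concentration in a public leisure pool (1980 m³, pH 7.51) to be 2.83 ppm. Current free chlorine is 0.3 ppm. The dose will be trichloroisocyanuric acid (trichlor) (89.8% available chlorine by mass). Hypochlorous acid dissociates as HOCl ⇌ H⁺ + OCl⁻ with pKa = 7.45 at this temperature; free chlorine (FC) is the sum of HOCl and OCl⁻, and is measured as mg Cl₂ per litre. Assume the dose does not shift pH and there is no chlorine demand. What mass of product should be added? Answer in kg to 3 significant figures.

12.7 kg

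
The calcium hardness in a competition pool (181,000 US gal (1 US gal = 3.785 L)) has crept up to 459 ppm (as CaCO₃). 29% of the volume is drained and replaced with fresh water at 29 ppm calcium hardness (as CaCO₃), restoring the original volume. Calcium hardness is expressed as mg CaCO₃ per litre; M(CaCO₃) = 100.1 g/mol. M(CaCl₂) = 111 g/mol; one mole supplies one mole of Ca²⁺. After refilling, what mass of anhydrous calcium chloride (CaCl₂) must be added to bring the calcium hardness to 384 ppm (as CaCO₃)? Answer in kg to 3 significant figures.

37.8 kg

Volume: 181,000 US gal × 3.785 L/gal = 685,085 L.
After draining 29% and refilling: 459 × 0.71 + 29 × 0.29 = 334.3 ppm.
Deficit to target: 384 − 334.3 = 49.7 mg/L.
As CaCO₃: 49.7 mg/L × 685,085 L = 34,050 g; ÷ 100.1 = 340.1 mol Ca²⁺.
Mass: 340.1 × 111 = 37,760 g.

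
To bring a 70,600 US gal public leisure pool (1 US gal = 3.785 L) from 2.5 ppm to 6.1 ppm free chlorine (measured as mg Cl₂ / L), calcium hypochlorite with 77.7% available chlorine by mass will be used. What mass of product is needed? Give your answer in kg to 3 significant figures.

1.24 kg

Volume: 70,600 US gal × 3.785 L/gal = 267,221 L.
Chlorine deficit: 6.1 − 2.5 = 3.6 ppm = 3.6 mg/L as Cl₂.
Cl₂ equivalent needed: 3.6 mg/L × 267,221 L = 962,000 mg = 962 g.
Product at 77.7% available chlorine: 962 / 0.777 = 1238 g.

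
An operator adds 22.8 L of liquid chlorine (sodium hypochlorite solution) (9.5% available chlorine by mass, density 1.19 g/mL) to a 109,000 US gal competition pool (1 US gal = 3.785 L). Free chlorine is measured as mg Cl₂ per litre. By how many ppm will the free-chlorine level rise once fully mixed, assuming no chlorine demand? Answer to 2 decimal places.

Volume: 109,000 US gal × 3.785 L/gal = 412,565 L.
Mass of solution: 22.8 L × 1000 mL/L × 1.19 g/mL = 27,130 g.
Available chlorine delivered: 27,130 g × 0.095 = 2578 g as Cl₂.
Concentration rise: 2578 g / 412,565 L = 6.248 mg/L = 6.25 ppm.

6.25 ppm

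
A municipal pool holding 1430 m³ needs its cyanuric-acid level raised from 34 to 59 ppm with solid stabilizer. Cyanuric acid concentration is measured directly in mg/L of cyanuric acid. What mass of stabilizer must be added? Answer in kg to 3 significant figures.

Volume: 1430 m³ = 1,430,000 L.
CYA to add: (59 − 34) = 25 mg/L × 1,430,000 L = 35,750 g cyanuric acid.

35.8 kg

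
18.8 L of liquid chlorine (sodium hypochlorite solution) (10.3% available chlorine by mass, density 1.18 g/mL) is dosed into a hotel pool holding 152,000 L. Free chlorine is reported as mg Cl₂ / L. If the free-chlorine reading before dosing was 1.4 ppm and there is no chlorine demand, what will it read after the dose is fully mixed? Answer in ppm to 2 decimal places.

16.43 ppm

Mass of solution: 18.8 L × 1000 mL/L × 1.18 g/mL = 22,180 g.
Available chlorine delivered: 22,180 g × 0.103 = 2285 g as Cl₂.
Concentration rise: 2285 g / 152,000 L = 15.03 mg/L = 15.03 ppm.
Final FC: 1.4 + 15.03 = 16.43 ppm.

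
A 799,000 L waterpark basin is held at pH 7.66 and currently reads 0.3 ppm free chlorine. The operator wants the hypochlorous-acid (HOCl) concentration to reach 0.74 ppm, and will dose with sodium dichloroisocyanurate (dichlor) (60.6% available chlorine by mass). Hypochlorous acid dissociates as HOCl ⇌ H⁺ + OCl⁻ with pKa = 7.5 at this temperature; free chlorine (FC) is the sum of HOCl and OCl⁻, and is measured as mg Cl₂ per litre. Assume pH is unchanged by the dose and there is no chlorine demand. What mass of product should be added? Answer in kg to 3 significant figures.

1.99 kg

[OCl⁻]/[HOCl] = 10^(pH − pKa) = 10^(7.66 − 7.5) = 1.445; fraction as HOCl = 1/(1 + 1.445) = 0.4089.
Free chlorine required for 0.74 ppm HOCl: 0.74 / 0.4089 = 1.81 ppm.
FC to add: 1.81 − 0.3 = 1.51 mg/L as Cl₂.
Cl₂ equivalent: 1.51 mg/L × 799,000 L = 1206 g.
Product at 60.6% available Cl: 1206 / 0.606 = 1990 g.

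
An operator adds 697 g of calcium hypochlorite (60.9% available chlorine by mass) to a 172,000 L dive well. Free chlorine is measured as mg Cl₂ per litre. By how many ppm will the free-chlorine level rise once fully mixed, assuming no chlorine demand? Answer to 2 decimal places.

Available chlorine delivered: 697 g × 0.609 = 424.5 g as Cl₂.
Concentration rise: 424.5 g / 172,000 L = 2.468 mg/L = 2.47 ppm.

2.47 ppm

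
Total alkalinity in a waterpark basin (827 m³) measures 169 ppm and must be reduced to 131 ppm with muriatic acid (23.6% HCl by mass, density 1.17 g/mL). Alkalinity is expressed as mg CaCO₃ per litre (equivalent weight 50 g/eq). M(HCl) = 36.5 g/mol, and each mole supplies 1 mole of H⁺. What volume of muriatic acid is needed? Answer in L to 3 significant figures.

83.1 L

Volume: 827 m³ = 827,000 L.
Alkalinity to neutralize: (169 − 131) = 38 mg/L as CaCO₃ × 827,000 L = 31,430 g as CaCO₃.
Equivalents of H⁺ required: 31,430 ÷ 50 g/eq = 628.5 eq = 628.5 mol HCl.
Mass of HCl: 628.5 × 36.5 = 22,940 g.
Mass of 23.6% solution: 22,940 / 0.236 = 97,210 g.
Volume: 97,210 g ÷ 1.17 g/mL = 83,080 mL.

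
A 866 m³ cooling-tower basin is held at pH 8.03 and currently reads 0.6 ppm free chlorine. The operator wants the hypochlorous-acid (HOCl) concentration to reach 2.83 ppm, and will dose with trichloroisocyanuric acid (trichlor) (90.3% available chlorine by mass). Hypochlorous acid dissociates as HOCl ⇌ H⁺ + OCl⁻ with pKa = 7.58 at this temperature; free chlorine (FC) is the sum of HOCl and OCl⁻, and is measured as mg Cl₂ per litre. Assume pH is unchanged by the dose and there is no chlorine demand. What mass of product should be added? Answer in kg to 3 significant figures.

9.79 kg

Volume: 866 m³ = 866,000 L.
[OCl⁻]/[HOCl] = 10^(pH − pKa) = 10^(8.03 − 7.58) = 2.818; fraction as HOCl = 1/(1 + 2.818) = 0.2619.
Free chlorine required for 2.83 ppm HOCl: 2.83 / 0.2619 = 10.81 ppm.
FC to add: 10.81 − 0.6 = 10.21 mg/L as Cl₂.
Cl₂ equivalent: 10.21 mg/L × 866,000 L = 8838 g.
Product at 90.3% available Cl: 8838 / 0.903 = 9788 g.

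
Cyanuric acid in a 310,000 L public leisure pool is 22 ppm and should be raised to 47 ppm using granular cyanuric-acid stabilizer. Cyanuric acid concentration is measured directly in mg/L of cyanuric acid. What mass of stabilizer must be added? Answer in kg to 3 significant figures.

CYA to add: (47 − 22) = 25 mg/L × 310,000 L = 7750 g cyanuric acid.

7.75 kg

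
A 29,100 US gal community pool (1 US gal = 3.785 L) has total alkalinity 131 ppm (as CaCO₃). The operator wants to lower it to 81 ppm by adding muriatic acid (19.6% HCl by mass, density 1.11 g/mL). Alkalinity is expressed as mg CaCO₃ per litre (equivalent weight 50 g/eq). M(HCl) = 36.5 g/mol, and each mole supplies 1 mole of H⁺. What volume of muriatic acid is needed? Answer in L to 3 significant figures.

Volume: 29,100 US gal × 3.785 L/gal = 110,144 L.
Alkalinity to neutralize: (131 − 81) = 50 mg/L as CaCO₃ × 110,144 L = 5507 g as CaCO₃.
Equivalents of H⁺ required: 5507 ÷ 50 g/eq = 110.1 eq = 110.1 mol HCl.
Mass of HCl: 110.1 × 36.5 = 4020 g.
Mass of 19.6% solution: 4020 / 0.196 = 20,510 g.
Volume: 20,510 g ÷ 1.11 g/mL = 18,480 mL.

18.5 L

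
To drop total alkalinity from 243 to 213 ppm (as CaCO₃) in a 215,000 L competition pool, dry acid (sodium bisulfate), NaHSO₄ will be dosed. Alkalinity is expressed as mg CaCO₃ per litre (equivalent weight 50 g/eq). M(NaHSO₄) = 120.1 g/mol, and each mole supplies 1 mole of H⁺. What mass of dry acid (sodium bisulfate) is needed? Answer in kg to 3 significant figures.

15.5 kg

Alkalinity to neutralize: (243 − 213) = 30 mg/L as CaCO₃ × 215,000 L = 6450 g as CaCO₃.
Equivalents of H⁺ required: 6450 ÷ 50 g/eq = 129 eq = 129 mol NaHSO₄.
Mass of NaHSO₄: 129 × 120.1 = 15,490 g.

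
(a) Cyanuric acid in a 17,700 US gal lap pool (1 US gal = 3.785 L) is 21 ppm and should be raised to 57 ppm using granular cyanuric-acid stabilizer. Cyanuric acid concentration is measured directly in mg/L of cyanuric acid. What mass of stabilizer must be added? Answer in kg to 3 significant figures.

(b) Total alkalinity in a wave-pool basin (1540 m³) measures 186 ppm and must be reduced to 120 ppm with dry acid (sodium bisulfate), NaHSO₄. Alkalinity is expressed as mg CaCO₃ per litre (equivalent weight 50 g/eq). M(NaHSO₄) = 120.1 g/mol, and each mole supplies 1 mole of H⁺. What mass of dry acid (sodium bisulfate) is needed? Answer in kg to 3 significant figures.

(a) Volume: 17,700 US gal × 3.785 L/gal = 66,994 L.
(a) CYA to add: (57 − 21) = 36 mg/L × 66,994 L = 2412 g cyanuric acid.

(b) Volume: 1540 m³ = 1,540,000 L.
(b) Alkalinity to neutralize: (186 − 120) = 66 mg/L as CaCO₃ × 1,540,000 L = 101,600 g as CaCO₃.
(b) Equivalents of H⁺ required: 101,600 ÷ 50 g/eq = 2033 eq = 2033 mol NaHSO₄.
(b) Mass of NaHSO₄: 2033 × 120.1 = 244,100 g.

(a) 2.41 kg; (b) 244 kg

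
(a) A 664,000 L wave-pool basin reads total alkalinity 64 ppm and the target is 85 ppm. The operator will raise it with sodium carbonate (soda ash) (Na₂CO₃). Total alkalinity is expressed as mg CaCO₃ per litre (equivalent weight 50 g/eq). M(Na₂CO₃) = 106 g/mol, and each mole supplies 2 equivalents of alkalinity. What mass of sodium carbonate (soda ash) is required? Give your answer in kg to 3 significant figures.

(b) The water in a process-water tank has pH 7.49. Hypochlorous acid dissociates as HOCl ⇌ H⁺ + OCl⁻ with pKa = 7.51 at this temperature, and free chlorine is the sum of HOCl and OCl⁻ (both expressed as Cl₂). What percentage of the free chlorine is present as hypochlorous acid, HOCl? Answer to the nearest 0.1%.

(a) Alkalinity to add: (85 − 64) = 21 mg/L as CaCO₃ × 664,000 L = 13,940 g as CaCO₃.
(a) Equivalents: 13,940 g ÷ 50 g/eq = 278.9 eq.
(a) Each mole of Na₂CO₃ supplies 2 eq, so 278.9 / 2 = 139.4 mol.
(a) Mass: 139.4 mol × 106 g/mol = 14,780 g.

(b) [OCl⁻]/[HOCl] = 10^(pH − pKa) = 10^(7.49 − 7.51) = 10^-0.02 = 0.955.
(b) Fraction as HOCl = 1 / (1 + 0.955) = 0.5115.

(a) 14.8 kg; (b) 51.2%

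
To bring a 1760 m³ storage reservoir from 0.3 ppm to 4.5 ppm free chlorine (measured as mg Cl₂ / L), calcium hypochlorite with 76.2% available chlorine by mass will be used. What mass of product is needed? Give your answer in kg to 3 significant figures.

Volume: 1760 m³ = 1,760,000 L.
Chlorine deficit: 4.5 − 0.3 = 4.2 ppm = 4.2 mg/L as Cl₂.
Cl₂ equivalent needed: 4.2 mg/L × 1,760,000 L = 7,392,000 mg = 7392 g.
Product at 76.2% available chlorine: 7392 / 0.762 = 9701 g.

9.70 kg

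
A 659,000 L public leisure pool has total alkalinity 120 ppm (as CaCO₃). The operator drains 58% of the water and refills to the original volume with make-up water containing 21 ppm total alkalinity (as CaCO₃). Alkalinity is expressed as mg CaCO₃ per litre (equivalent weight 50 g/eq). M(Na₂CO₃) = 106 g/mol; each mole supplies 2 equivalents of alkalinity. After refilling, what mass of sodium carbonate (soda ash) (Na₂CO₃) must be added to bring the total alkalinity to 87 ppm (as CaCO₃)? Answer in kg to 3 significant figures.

17.1 kg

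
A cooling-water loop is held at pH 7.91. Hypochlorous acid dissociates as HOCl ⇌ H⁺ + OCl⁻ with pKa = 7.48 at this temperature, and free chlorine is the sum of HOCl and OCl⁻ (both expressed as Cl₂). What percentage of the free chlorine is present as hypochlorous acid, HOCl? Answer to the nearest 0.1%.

[OCl⁻]/[HOCl] = 10^(pH − pKa) = 10^(7.91 − 7.48) = 10^0.43 = 2.692.
Fraction as HOCl = 1 / (1 + 2.692) = 0.2709.

27.1%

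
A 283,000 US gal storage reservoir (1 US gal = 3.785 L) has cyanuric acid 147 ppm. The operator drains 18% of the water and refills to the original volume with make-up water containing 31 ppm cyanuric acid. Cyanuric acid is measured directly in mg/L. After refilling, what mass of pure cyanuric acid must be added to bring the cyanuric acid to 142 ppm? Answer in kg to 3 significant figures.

Volume: 283,000 US gal × 3.785 L/gal = 1,071,155 L.
After draining 18% and refilling: 147 × 0.82 + 31 × 0.18 = 126.12 ppm.
Deficit to target: 142 − 126.12 = 15.88 mg/L.
Mass: 15.88 mg/L × 1,071,155 L = 17,010 g cyanuric acid.

17.0 kg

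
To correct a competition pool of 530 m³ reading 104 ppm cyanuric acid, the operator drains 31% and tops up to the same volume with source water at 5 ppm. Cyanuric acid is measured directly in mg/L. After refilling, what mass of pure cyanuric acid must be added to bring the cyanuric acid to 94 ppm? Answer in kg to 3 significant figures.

11.0 kg

Volume: 530 m³ = 530,000 L.
After draining 31% and refilling: 104 × 0.69 + 5 × 0.31 = 73.31 ppm.
Deficit to target: 94 − 73.31 = 20.69 mg/L.
Mass: 20.69 mg/L × 530,000 L = 10,970 g cyanuric acid.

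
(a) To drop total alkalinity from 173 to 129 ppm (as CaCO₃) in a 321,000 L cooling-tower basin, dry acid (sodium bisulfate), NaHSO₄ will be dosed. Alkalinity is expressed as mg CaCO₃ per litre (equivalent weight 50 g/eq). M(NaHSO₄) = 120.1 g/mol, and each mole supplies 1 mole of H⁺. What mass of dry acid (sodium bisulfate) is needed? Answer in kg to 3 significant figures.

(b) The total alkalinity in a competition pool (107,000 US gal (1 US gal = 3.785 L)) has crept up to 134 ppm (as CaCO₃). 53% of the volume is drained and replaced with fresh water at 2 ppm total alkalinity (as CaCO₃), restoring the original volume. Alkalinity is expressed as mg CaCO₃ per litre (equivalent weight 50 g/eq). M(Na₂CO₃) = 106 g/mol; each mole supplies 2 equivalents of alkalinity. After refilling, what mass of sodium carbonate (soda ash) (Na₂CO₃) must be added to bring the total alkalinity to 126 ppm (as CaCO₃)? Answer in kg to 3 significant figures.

(a) Alkalinity to neutralize: (173 − 129) = 44 mg/L as CaCO₃ × 321,000 L = 14,120 g as CaCO₃.
(a) Equivalents of H⁺ required: 14,120 ÷ 50 g/eq = 282.5 eq = 282.5 mol NaHSO₄.
(a) Mass of NaHSO₄: 282.5 × 120.1 = 33,930 g.

(b) Volume: 107,000 US gal × 3.785 L/gal = 404,995 L.
(b) After draining 53% and refilling: 134 × 0.47 + 2 × 0.53 = 64.04 ppm.
(b) Deficit to target: 126 − 64.04 = 61.96 mg/L.
(b) As CaCO₃: 61.96 mg/L × 404,995 L = 25,090 g; ÷ 50 g/eq ÷ 2 = 250.9 mol Na₂CO₃.
(b) Mass: 250.9 × 106 = 26,600 g.

(a) 33.9 kg; (b) 26.6 kg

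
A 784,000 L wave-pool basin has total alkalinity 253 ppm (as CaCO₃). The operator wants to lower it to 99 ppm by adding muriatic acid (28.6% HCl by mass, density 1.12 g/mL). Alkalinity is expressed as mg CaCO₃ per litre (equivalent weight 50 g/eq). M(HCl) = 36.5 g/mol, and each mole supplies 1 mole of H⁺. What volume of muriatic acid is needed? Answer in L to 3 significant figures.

Alkalinity to neutralize: (253 − 99) = 154 mg/L as CaCO₃ × 784,000 L = 120,700 g as CaCO₃.
Equivalents of H⁺ required: 120,700 ÷ 50 g/eq = 2415 eq = 2415 mol HCl.
Mass of HCl: 2415 × 36.5 = 88,140 g.
Mass of 28.6% solution: 88,140 / 0.286 = 308,200 g.
Volume: 308,200 g ÷ 1.12 g/mL = 275,200 mL.

275 L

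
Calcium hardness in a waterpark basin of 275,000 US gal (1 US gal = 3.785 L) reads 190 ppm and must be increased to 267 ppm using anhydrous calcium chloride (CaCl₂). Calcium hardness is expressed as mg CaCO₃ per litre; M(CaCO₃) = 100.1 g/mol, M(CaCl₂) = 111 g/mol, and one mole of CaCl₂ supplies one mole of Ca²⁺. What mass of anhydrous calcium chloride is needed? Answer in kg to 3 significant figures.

88.9 kg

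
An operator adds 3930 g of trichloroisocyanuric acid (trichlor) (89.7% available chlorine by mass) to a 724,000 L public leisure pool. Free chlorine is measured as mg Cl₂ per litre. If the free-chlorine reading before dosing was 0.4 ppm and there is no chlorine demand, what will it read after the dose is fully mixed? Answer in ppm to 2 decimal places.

Available chlorine delivered: 3930 g × 0.897 = 3525 g as Cl₂.
Concentration rise: 3525 g / 724,000 L = 4.869 mg/L = 4.87 ppm.
Final FC: 0.4 + 4.87 = 5.27 ppm.

5.27 ppm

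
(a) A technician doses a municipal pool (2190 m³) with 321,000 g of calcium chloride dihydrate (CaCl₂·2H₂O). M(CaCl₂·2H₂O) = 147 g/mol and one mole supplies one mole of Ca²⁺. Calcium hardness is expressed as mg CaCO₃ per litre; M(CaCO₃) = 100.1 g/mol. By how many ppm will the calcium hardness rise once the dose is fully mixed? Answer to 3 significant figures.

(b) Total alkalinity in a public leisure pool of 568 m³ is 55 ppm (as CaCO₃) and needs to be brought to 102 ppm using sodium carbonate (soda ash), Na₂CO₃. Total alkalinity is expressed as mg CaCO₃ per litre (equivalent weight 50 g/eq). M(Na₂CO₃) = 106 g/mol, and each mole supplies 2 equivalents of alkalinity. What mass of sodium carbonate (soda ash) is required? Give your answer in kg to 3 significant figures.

(a) Volume: 2190 m³ = 2,190,000 L.
(a) Moles of Ca²⁺: 321,000 g ÷ 147 g/mol = 2184 mol.
(a) As CaCO₃: 2184 mol × 100.1 g/mol = 218,600 g.
(a) Rise: 218,600 g / 2,190,000 L × 1000 = 99.81 mg/L.

(b) Volume: 568 m³ = 568,000 L.
(b) Alkalinity to add: (102 − 55) = 47 mg/L as CaCO₃ × 568,000 L = 26,700 g as CaCO₃.
(b) Equivalents: 26,700 g ÷ 50 g/eq = 533.9 eq.
(b) Each mole of Na₂CO₃ supplies 2 eq, so 533.9 / 2 = 267 mol.
(b) Mass: 267 mol × 106 g/mol = 28,300 g.

(a) 99.8 ppm; (b) 28.3 kg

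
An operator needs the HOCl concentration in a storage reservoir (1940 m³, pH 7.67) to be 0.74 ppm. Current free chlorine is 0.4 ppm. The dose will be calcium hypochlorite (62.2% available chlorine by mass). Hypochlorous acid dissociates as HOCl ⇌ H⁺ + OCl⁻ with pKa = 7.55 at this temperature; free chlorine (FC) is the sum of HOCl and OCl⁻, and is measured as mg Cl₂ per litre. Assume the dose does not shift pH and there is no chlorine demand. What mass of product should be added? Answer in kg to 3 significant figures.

4.10 kg

Volume: 1940 m³ = 1,940,000 L.
[OCl⁻]/[HOCl] = 10^(pH − pKa) = 10^(7.67 − 7.55) = 1.318; fraction as HOCl = 1/(1 + 1.318) = 0.4314.
Free chlorine required for 0.74 ppm HOCl: 0.74 / 0.4314 = 1.716 ppm.
FC to add: 1.716 − 0.4 = 1.316 mg/L as Cl₂.
Cl₂ equivalent: 1.316 mg/L × 1,940,000 L = 2552 g.
Product at 62.2% available Cl: 2552 / 0.622 = 4103 g.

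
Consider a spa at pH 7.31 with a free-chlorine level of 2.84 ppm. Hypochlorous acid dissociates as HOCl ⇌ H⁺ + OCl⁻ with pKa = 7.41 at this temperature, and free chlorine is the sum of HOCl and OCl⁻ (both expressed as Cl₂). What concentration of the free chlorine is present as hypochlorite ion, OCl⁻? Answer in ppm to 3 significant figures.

1.26 ppm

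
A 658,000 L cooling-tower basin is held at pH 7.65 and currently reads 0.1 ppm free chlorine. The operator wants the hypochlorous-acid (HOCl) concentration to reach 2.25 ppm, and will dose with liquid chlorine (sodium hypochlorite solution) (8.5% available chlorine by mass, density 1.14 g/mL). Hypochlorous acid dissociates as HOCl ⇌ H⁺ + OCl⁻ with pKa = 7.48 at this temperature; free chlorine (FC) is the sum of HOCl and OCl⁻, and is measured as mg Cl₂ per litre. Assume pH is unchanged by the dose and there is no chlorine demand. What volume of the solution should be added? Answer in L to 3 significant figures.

[OCl⁻]/[HOCl] = 10^(pH − pKa) = 10^(7.65 − 7.48) = 1.479; fraction as HOCl = 1/(1 + 1.479) = 0.4034.
Free chlorine required for 2.25 ppm HOCl: 2.25 / 0.4034 = 5.578 ppm.
FC to add: 5.578 − 0.1 = 5.478 mg/L as Cl₂.
Cl₂ equivalent: 5.478 mg/L × 658,000 L = 3605 g.
Product at 8.5% available Cl: 3605 / 0.085 = 42,410 g.
Volume: 42,410 g ÷ 1.14 g/mL = 37,200 mL.

37.2 L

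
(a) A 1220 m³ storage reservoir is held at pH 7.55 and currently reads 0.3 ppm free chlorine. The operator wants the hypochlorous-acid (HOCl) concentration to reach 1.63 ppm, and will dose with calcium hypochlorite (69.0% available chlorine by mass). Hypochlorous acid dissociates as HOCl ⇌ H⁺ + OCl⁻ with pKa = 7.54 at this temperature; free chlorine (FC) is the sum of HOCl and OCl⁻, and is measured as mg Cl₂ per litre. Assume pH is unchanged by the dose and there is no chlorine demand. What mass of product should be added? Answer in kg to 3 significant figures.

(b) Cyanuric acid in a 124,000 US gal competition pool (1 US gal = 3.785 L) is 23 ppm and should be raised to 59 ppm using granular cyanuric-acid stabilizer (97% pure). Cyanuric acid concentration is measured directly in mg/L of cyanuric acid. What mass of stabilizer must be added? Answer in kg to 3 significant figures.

(a) Volume: 1220 m³ = 1,220,000 L.
(a) [OCl⁻]/[HOCl] = 10^(pH − pKa) = 10^(7.55 − 7.54) = 1.023; fraction as HOCl = 1/(1 + 1.023) = 0.4942.
(a) Free chlorine required for 1.63 ppm HOCl: 1.63 / 0.4942 = 3.298 ppm.
(a) FC to add: 3.298 − 0.3 = 2.998 mg/L as Cl₂.
(a) Cl₂ equivalent: 2.998 mg/L × 1,220,000 L = 3658 g.
(a) Product at 69.0% available Cl: 3658 / 0.69 = 5301 g.

(b) Volume: 124,000 US gal × 3.785 L/gal = 469,340 L.
(b) CYA to add: (59 − 23) = 36 mg/L × 469,340 L = 16,900 g cyanuric acid.
(b) At 97% purity: 16,900 / 0.97 = 17,420 g product.

(a) 5.30 kg; (b) 17.4 kg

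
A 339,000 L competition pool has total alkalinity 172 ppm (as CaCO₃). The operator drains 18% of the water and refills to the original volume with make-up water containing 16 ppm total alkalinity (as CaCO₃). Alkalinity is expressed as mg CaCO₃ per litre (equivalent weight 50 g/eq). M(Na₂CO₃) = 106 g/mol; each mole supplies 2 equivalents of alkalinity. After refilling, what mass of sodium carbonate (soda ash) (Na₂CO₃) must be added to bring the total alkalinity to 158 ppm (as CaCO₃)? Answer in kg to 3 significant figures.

5.06 kg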